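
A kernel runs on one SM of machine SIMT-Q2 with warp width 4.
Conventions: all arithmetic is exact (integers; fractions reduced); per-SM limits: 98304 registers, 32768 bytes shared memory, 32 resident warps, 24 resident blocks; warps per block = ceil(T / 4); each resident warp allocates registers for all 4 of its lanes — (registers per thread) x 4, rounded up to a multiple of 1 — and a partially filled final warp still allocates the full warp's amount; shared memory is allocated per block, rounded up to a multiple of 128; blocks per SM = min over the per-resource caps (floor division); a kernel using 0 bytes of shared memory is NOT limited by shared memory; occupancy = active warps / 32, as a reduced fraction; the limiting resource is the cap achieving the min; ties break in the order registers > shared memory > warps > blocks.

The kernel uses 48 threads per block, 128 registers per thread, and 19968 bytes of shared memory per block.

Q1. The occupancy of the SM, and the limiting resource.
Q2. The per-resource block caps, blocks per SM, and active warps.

Answer: occupancy 3/8, limited by shared memory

registers: 16 blocks
shared memory: 1 block
warps: 2 blocks
blocks: 24 blocks

Answer: 1 block, 12 active warps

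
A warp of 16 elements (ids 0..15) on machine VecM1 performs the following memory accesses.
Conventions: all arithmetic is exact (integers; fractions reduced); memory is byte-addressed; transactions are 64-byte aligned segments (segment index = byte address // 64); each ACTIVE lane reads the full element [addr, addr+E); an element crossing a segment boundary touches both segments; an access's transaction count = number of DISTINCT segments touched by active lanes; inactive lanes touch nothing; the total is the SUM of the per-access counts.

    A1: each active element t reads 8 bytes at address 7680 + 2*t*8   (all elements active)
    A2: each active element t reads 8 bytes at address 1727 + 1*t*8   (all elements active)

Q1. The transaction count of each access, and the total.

A1: 4 transactions
A2: 3 transactions

Answer: 4,3; total 7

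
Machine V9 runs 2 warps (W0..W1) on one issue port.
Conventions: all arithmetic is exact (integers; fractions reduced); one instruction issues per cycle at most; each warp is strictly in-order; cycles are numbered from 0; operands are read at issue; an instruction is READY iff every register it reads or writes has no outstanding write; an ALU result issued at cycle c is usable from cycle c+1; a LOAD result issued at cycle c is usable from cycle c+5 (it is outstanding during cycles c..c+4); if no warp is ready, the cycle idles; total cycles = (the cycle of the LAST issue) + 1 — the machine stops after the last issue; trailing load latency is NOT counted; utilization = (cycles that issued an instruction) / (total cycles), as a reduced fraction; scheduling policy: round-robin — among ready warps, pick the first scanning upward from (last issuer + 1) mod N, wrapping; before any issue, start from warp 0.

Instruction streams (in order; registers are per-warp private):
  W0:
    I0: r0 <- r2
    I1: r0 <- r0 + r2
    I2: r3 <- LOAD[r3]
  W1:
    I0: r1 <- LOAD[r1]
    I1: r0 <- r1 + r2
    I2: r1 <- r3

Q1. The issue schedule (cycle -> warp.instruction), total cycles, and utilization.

cycle 0: W0.I0
cycle 1: W1.I0
cycle 2: W0.I1
cycle 3: W0.I2
cycle 4: idle
cycle 5: idle
cycle 6: W1.I1
cycle 7: W1.I2

Answer: 8 cycles, utilization 3/4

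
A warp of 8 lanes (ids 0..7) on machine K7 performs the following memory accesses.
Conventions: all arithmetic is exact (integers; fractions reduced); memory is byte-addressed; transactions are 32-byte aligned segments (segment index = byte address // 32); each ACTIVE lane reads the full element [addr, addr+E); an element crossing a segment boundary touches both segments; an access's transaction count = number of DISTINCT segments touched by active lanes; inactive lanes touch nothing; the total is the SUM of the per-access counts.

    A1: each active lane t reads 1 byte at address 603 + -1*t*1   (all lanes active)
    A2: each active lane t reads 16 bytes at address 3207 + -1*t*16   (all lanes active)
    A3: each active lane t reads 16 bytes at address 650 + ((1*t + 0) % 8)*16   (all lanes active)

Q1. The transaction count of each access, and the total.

A1: 1 transaction
A2: 5 transactions
A3: 5 transactions

Answer: 1,5,5; total 11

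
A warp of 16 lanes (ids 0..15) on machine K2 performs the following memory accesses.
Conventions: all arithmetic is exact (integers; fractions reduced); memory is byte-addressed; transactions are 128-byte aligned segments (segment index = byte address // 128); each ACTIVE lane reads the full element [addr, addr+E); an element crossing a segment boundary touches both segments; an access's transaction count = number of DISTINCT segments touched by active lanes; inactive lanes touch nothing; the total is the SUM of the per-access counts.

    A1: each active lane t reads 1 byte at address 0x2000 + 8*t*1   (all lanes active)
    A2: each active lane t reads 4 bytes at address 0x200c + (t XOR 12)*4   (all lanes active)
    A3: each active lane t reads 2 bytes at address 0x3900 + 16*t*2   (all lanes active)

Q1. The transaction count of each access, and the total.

A1: 1 transaction
A2: 1 transaction
A3: 4 transactions

Answer: 1,1,4; total 6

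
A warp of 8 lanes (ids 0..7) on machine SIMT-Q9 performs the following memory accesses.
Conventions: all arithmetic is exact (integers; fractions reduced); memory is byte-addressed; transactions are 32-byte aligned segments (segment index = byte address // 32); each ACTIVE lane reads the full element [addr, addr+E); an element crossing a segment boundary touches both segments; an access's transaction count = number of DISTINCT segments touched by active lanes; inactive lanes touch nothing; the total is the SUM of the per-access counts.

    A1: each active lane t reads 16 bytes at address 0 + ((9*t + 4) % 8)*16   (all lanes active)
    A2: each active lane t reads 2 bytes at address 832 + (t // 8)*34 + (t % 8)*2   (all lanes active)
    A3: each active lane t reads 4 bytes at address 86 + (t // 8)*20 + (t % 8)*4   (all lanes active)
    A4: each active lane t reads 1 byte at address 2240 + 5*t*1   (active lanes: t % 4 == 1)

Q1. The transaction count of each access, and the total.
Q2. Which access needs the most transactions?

A1: 4 transactions
A2: 1 transaction
A3: 2 transactions
A4: 1 transaction

Answer: 4,1,2,1; total 8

Answer: A1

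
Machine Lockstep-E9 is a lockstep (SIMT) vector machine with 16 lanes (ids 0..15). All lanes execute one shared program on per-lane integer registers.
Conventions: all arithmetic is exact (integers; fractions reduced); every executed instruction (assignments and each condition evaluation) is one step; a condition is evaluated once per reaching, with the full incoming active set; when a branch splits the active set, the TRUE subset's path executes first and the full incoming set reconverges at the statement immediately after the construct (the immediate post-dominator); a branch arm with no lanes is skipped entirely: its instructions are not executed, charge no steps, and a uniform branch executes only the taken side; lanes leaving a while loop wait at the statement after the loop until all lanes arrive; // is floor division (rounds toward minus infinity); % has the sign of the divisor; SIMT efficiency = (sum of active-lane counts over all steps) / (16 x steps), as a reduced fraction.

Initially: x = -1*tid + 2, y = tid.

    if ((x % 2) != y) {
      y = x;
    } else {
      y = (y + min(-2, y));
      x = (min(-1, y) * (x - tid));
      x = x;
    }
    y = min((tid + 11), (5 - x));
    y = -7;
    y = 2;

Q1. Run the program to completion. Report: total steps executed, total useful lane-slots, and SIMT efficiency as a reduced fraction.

Answer: 8 steps, 84 useful, 21/32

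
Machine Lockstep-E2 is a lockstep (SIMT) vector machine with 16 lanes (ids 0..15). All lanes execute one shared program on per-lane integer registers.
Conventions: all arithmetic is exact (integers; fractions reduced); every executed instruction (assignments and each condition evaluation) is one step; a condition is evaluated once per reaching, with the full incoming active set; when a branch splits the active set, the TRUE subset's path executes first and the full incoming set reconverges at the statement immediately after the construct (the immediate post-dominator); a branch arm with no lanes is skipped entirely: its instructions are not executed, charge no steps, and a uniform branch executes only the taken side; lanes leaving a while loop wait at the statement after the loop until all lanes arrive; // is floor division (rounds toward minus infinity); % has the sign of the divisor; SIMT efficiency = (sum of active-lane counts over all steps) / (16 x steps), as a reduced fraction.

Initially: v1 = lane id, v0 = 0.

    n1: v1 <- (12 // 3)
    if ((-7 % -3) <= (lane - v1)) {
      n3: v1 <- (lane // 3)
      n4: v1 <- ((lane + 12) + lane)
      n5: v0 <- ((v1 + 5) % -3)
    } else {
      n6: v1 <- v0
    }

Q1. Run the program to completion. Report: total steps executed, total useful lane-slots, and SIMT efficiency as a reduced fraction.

Answer: 6 steps, 74 useful, 37/48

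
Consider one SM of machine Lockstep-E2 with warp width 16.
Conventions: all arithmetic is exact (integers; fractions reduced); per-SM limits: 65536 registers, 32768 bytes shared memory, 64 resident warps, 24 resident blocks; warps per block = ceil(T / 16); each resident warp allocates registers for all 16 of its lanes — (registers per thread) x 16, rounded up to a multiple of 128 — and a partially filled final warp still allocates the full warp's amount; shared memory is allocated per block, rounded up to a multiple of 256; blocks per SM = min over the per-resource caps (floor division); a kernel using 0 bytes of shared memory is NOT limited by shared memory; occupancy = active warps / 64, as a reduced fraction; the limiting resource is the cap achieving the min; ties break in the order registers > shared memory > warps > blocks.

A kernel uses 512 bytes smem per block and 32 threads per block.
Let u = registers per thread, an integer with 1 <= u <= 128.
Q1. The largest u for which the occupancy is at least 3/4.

Answer: u = 80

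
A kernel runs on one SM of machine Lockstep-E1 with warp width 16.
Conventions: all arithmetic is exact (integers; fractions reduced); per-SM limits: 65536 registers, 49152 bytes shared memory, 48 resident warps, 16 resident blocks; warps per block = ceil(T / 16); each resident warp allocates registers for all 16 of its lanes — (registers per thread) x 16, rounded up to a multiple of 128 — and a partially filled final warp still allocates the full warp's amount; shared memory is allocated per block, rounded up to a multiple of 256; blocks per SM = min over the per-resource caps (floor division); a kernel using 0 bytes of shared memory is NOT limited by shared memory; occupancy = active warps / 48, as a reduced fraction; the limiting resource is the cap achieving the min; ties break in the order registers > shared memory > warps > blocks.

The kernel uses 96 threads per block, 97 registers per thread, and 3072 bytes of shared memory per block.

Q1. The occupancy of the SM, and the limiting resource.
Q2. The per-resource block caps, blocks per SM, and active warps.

Answer: occupancy 3/4, limited by registers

registers: 6 blocks
shared memory: 16 blocks
warps: 8 blocks
blocks: 16 blocks

Answer: 6 blocks, 36 active warps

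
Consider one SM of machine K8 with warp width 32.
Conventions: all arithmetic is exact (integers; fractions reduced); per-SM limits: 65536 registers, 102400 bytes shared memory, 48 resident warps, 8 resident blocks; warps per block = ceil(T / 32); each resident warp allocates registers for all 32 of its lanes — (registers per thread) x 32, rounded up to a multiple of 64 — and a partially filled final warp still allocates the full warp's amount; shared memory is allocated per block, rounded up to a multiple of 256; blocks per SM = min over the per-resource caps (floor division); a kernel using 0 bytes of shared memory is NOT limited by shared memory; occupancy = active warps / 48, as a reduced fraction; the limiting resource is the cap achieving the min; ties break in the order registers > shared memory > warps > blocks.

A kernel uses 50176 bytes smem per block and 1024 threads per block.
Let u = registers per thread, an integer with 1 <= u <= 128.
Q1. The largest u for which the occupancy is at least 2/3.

Answer: u = 64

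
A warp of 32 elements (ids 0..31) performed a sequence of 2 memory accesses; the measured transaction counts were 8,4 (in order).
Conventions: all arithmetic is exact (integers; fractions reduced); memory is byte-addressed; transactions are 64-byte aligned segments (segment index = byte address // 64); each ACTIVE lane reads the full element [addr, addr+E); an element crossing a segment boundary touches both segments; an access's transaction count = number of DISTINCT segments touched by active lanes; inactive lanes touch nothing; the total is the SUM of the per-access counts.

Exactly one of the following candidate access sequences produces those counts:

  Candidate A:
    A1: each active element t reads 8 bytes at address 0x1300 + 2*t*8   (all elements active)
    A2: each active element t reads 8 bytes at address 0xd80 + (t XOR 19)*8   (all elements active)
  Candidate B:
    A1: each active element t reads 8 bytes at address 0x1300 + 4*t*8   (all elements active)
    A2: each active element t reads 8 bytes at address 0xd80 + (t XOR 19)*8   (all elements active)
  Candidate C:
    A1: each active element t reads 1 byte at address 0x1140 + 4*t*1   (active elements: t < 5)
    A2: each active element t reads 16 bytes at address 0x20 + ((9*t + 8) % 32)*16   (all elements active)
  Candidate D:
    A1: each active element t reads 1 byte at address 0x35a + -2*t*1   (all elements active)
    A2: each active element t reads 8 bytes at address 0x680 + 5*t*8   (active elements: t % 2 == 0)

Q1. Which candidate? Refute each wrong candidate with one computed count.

B: A1 gives 16 transactions, not 8
C: A1 gives 1 transaction, not 8
D: A1 gives 2 transactions, not 8
A: all counts match (8,4)

Answer: A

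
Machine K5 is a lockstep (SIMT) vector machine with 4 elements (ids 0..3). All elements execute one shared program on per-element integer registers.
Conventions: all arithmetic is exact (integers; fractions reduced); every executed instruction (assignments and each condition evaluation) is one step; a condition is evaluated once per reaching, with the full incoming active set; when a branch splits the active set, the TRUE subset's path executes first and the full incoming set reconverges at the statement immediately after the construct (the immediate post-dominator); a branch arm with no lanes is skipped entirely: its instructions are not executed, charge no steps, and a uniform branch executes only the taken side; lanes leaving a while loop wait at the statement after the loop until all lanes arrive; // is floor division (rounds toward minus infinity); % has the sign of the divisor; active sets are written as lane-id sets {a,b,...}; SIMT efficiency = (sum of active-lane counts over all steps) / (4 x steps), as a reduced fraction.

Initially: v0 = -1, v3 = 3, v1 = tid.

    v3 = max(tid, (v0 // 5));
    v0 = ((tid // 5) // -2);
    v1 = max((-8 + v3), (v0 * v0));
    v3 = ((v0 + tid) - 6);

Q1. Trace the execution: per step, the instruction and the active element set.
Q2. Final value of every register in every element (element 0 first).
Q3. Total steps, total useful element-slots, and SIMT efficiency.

step 0: v3 <- max(tid, (v0 // 5))    {0,1,2,3}
step 1: v0 <- ((tid // 5) // -2)     {0,1,2,3}
step 2: v1 <- max((-8 + v3), (v0 * v0)) {0,1,2,3}
step 3: v3 <- ((v0 + tid) - 6)       {0,1,2,3}

Answer: 4 steps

v0: 0,0,0,0
v3: -6,-5,-4,-3
v1: 0,0,0,0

steps = 4; useful = 16; efficiency = 16/16 = 1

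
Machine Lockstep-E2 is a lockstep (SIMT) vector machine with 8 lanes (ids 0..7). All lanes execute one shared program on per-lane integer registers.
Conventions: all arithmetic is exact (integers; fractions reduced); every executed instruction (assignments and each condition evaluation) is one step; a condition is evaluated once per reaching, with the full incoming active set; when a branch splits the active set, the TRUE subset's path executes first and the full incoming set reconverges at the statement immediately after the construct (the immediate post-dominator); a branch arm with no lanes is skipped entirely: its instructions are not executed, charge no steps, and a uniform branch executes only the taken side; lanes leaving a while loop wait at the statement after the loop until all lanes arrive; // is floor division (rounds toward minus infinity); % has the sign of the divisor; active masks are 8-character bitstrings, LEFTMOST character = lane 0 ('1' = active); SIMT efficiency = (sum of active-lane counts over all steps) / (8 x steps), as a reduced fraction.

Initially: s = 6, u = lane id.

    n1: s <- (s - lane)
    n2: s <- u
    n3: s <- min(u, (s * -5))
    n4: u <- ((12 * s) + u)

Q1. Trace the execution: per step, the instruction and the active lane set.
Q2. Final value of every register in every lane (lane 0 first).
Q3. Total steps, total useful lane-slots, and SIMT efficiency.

step 0: s <- (s - lane)              11111111
step 1: s <- u                       11111111
step 2: s <- min(u, (s * -5))        11111111
step 3: u <- ((12 * s) + u)          11111111

Answer: 4 steps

s: 0,-5,-10,-15,-20,-25,-30,-35
u: 0,-59,-118,-177,-236,-295,-354,-413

steps = 4; useful = 32; efficiency = 32/32 = 1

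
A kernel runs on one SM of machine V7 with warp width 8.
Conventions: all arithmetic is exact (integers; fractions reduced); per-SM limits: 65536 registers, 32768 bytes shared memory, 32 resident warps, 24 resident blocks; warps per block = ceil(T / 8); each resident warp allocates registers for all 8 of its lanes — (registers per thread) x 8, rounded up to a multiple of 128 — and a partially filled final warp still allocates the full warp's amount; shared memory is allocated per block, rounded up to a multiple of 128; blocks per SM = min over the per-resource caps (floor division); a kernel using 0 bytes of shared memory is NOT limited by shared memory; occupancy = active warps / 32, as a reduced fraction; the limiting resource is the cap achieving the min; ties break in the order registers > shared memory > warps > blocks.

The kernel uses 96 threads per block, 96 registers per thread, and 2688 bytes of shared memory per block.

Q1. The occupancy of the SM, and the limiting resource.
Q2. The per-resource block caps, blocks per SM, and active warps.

Answer: occupancy 3/4, limited by warps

registers: 7 blocks
shared memory: 12 blocks
warps: 2 blocks
blocks: 24 blocks

Answer: 2 blocks, 24 active warps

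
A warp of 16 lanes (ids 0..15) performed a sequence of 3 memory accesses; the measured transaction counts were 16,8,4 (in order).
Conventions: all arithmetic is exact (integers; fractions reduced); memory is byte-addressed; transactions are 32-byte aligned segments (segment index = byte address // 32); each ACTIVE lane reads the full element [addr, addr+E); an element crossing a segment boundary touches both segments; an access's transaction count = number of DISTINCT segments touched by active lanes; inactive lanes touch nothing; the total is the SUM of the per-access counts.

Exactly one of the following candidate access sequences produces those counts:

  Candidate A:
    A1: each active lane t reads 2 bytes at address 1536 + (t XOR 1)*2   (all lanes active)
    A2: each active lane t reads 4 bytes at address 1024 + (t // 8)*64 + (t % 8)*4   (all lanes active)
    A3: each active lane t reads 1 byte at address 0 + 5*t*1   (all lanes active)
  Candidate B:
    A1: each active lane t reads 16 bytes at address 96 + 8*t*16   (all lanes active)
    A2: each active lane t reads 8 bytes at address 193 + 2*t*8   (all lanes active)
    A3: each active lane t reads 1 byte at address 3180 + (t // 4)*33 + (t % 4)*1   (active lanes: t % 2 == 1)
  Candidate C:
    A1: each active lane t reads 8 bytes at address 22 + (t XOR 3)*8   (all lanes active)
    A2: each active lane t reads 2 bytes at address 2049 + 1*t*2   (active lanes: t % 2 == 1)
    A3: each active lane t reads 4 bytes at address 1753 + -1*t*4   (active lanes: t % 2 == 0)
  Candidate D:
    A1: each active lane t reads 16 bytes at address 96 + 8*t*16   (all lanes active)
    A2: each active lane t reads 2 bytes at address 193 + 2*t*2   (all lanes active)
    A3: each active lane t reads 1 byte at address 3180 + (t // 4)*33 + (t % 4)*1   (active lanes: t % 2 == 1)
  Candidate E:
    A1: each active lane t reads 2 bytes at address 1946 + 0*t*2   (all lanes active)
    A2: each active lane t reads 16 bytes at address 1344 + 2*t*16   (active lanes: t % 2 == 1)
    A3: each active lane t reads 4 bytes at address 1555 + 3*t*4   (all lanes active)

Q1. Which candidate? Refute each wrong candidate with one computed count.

A: A1 gives 1 transaction, not 16
C: A1 gives 5 transactions, not 16
D: A2 gives 2 transactions, not 8
E: A1 gives 1 transaction, not 16
B: all counts match (16,8,4)

Answer: B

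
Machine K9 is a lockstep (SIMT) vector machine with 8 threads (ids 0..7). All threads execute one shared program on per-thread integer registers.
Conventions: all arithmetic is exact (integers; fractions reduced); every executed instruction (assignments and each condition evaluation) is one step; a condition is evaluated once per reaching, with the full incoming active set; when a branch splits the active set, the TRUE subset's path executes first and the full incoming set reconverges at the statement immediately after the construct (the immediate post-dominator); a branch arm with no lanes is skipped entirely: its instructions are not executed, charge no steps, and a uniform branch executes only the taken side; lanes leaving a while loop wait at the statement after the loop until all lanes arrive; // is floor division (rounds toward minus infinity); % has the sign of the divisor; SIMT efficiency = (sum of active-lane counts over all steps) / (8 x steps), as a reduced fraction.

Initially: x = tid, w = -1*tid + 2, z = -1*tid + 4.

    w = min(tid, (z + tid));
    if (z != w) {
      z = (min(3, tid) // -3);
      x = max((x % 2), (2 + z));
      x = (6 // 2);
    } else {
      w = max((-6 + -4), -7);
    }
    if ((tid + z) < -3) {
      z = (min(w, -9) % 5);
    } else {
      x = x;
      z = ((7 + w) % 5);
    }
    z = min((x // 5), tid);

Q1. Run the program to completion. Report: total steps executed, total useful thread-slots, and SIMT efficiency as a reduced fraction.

Answer: 10 steps, 70 useful, 7/8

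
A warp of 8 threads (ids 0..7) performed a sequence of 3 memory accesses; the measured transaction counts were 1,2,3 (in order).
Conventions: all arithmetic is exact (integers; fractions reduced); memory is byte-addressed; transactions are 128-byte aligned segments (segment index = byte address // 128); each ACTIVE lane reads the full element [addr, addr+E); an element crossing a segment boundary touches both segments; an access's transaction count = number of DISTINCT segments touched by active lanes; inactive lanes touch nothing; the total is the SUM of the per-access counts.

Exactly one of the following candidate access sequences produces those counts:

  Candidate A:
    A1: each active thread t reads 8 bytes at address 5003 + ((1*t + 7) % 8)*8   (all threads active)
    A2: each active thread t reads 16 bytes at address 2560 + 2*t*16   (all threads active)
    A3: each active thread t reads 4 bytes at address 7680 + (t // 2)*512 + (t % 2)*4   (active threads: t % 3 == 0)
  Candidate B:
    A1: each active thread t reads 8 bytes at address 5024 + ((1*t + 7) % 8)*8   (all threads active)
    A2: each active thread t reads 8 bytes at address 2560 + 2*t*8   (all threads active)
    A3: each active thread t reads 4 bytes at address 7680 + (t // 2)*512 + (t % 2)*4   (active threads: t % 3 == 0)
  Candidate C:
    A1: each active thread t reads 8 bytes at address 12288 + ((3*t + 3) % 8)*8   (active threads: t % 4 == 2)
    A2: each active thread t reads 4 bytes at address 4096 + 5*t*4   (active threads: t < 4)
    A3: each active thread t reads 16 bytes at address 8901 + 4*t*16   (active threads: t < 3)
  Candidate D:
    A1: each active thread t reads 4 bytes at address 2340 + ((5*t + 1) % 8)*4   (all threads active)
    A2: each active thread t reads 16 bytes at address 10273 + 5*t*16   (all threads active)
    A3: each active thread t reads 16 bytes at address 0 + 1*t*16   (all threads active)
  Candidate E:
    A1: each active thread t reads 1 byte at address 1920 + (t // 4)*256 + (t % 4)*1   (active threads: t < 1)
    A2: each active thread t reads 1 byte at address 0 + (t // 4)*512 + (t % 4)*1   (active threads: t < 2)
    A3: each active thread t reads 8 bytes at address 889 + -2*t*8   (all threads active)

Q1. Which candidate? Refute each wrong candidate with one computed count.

B: A2 gives 1 transaction, not 2
C: A2 gives 1 transaction, not 2
D: A2 gives 5 transactions, not 2
E: A2 gives 1 transaction, not 2
A: all counts match (1,2,3)

Answer: A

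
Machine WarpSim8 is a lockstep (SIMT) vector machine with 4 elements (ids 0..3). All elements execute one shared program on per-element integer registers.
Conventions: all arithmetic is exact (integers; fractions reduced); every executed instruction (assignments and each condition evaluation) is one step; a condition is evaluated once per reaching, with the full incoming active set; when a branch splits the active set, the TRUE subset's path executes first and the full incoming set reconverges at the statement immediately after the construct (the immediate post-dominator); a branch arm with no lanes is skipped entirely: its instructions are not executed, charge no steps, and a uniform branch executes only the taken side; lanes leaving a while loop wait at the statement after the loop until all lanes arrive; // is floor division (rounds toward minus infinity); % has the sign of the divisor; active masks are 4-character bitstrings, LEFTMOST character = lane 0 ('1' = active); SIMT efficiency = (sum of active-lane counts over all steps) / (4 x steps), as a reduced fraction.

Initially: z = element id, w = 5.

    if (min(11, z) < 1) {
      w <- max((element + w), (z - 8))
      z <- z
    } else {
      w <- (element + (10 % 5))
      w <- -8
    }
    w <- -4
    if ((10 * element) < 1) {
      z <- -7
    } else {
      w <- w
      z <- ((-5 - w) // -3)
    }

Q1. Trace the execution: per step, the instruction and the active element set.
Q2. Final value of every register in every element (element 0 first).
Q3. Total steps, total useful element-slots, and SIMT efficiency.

step 0: eval (min(11, z) < 1)        1111
step 1: w <- max((element + w), (z - 8)) 1000
step 2: z <- z                       1000
step 3: w <- (element + (10 % 5))    0111
step 4: w <- -8                      0111
step 5: w <- -4                      1111
step 6: eval ((10 * element) < 1)    1111
step 7: z <- -7                      1000
step 8: w <- w                       0111
step 9: z <- ((-5 - w) // -3)        0111

Answer: 10 steps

z: -7,0,0,0
w: -4,-4,-4,-4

steps = 10; useful = 27; efficiency = 27/40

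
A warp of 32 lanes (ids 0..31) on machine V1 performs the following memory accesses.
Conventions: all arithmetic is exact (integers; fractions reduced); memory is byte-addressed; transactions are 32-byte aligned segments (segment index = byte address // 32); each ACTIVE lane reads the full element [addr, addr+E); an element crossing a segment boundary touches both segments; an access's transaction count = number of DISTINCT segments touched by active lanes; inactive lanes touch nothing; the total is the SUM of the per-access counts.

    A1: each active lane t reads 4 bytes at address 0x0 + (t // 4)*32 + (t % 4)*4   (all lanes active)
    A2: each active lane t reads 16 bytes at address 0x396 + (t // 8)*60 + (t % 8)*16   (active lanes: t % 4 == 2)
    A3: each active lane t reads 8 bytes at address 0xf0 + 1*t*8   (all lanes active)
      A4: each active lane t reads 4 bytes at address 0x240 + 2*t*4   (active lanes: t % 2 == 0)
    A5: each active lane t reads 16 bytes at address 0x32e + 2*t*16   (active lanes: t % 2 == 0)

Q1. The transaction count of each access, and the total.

A1: 8 transactions
A2: 8 transactions
A3: 9 transactions
A4: 8 transactions
A5: 16 transactions

Answer: 8,8,9,8,16; total 49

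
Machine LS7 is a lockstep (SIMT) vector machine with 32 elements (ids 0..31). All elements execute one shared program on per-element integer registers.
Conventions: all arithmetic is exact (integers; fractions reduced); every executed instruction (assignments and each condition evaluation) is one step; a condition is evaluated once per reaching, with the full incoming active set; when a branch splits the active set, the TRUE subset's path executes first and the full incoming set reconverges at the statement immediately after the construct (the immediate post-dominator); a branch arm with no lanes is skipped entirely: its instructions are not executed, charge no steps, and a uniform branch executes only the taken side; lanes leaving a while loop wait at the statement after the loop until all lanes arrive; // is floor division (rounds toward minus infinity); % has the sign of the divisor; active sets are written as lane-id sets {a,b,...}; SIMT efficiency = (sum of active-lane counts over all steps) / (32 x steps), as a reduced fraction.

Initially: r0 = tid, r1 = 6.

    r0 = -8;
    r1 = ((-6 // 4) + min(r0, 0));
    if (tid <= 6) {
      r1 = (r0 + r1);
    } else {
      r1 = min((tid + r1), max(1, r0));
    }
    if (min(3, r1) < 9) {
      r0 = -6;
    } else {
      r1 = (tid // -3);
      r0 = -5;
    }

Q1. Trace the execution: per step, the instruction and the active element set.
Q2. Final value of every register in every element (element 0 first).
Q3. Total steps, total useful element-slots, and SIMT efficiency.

step 0: r0 <- -8                     {0,1,2,3,4,5,6,7,8,9,10,11,12,13,14,15,16,17,18,19,20,21,22,23,24,25,26,27,28,29,30,31}
step 1: r1 <- ((-6 // 4) + min(r0, 0)) {0,1,2,3,4,5,6,7,8,9,10,11,12,13,14,15,16,17,18,19,20,21,22,23,24,25,26,27,28,29,30,31}
step 2: eval (tid <= 6)              {0,1,2,3,4,5,6,7,8,9,10,11,12,13,14,15,16,17,18,19,20,21,22,23,24,25,26,27,28,29,30,31}
step 3: r1 <- (r0 + r1)              {0,1,2,3,4,5,6}
step 4: r1 <- min((tid + r1), max(1, r0)) {7,8,9,10,11,12,13,14,15,16,17,18,19,20,21,22,23,24,25,26,27,28,29,30,31}
step 5: eval (min(3, r1) < 9)        {0,1,2,3,4,5,6,7,8,9,10,11,12,13,14,15,16,17,18,19,20,21,22,23,24,25,26,27,28,29,30,31}
step 6: r0 <- -6                     {0,1,2,3,4,5,6,7,8,9,10,11,12,13,14,15,16,17,18,19,20,21,22,23,24,25,26,27,28,29,30,31}

Answer: 7 steps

r0: -6,-6,-6,-6,-6,-6,-6,-6,-6,-6,-6,-6,-6,-6,-6,-6,-6,-6,-6,-6,-6,-6,-6,-6,-6,-6,-6,-6,-6,-6,-6,-6
r1: -18,-18,-18,-18,-18,-18,-18,-3,-2,-1,0,1,1,1,1,1,1,1,1,1,1,1,1,1,1,1,1,1,1,1,1,1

steps = 7; useful = 192; efficiency = 192/224 = 6/7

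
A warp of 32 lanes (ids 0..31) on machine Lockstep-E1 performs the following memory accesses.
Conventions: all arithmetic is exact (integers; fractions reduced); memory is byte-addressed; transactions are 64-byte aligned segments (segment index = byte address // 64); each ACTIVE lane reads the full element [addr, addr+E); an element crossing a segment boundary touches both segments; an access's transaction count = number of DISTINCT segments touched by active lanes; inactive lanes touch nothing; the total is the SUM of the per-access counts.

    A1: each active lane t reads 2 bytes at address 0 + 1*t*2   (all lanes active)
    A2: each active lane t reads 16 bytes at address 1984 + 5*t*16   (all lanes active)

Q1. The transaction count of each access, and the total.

A1: 1 transaction
A2: 32 transactions

Answer: 1,32; total 33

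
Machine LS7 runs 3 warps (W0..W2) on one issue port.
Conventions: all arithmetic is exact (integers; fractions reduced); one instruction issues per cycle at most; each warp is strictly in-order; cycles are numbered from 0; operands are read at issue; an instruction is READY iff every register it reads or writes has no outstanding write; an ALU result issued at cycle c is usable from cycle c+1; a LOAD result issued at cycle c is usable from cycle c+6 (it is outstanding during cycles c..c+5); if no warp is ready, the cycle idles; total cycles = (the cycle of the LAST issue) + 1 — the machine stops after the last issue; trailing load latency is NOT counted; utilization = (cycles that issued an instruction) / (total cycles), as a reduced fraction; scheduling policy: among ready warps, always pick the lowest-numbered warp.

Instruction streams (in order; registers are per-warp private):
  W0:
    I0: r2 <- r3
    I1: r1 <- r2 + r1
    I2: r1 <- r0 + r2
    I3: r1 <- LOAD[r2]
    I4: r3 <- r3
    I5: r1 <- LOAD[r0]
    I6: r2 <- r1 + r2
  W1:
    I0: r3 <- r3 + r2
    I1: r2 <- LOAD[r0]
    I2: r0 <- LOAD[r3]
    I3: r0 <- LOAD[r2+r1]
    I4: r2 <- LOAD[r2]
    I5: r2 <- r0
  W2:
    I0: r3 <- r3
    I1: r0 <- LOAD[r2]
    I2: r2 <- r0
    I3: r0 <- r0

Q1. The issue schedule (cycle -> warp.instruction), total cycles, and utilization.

cycle 0: W0.I0
cycle 1: W0.I1
cycle 2: W0.I2
cycle 3: W0.I3
cycle 4: W0.I4
cycle 5: W1.I0
cycle 6: W1.I1
cycle 7: W1.I2
cycle 8: W2.I0
cycle 9: W0.I5
cycle 10: W2.I1
cycle 11: idle
cycle 12: idle
cycle 13: W1.I3
cycle 14: W1.I4
cycle 15: W0.I6
cycle 16: W2.I2
cycle 17: W2.I3
cycle 18: idle
cycle 19: idle
cycle 20: W1.I5

Answer: 21 cycles, utilization 17/21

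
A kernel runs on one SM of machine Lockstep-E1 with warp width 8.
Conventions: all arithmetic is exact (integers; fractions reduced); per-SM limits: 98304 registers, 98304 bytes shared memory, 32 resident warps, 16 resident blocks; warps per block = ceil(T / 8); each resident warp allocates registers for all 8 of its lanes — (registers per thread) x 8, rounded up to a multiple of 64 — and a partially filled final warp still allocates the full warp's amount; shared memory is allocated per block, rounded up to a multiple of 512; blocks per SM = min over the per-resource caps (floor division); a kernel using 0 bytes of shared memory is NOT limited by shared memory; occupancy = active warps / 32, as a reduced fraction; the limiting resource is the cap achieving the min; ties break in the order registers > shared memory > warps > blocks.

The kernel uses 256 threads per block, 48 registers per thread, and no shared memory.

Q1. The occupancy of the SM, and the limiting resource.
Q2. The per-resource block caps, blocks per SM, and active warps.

Answer: occupancy 1, limited by warps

registers: 8 blocks
shared memory: no limit (kernel uses none)
warps: 1 block
blocks: 16 blocks

Answer: 1 block, 32 active warps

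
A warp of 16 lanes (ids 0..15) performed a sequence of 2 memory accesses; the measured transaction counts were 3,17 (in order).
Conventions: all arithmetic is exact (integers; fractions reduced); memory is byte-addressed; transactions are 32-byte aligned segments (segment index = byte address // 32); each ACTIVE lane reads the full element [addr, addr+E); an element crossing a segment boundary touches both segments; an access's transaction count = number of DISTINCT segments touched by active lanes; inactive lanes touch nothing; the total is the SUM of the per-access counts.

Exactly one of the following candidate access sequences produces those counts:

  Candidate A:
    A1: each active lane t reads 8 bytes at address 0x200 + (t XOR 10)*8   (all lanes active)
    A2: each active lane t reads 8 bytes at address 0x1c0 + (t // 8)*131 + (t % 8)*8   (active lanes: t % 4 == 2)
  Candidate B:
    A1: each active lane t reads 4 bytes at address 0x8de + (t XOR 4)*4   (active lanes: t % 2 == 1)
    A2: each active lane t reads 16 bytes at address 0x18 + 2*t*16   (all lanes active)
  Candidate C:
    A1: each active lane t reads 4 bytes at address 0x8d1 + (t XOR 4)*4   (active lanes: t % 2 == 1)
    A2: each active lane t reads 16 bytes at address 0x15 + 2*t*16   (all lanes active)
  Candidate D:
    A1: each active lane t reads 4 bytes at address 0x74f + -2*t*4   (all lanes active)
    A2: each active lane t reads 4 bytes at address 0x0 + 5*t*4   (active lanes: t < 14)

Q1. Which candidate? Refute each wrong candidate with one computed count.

A: A1 gives 4 transactions, not 3
B: A1 gives 2 transactions, not 3
D: A1 gives 5 transactions, not 3
C: all counts match (3,17)

Answer: C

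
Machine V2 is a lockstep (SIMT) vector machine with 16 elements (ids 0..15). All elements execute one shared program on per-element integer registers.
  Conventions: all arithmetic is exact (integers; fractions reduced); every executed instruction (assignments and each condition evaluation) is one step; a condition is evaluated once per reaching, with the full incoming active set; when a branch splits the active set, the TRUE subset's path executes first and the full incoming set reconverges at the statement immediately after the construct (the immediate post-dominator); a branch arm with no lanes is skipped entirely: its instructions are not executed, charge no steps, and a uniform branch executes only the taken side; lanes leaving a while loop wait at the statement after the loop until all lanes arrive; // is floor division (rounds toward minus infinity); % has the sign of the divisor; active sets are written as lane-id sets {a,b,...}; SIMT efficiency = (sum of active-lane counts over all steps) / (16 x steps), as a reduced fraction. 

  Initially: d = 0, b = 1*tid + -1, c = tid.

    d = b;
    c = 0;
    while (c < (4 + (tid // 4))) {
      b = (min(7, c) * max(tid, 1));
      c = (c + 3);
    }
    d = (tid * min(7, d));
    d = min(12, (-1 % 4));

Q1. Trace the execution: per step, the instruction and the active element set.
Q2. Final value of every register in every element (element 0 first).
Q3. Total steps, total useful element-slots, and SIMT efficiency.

step 0: d <- b                       {0,1,2,3,4,5,6,7,8,9,10,11,12,13,14,15}
step 1: c <- 0                       {0,1,2,3,4,5,6,7,8,9,10,11,12,13,14,15}
step 2: eval (c < (4 + (tid // 4)))  {0,1,2,3,4,5,6,7,8,9,10,11,12,13,14,15}
step 3: b <- (min(7, c) * max(tid, 1)) {0,1,2,3,4,5,6,7,8,9,10,11,12,13,14,15}
step 4: c <- (c + 3)                 {0,1,2,3,4,5,6,7,8,9,10,11,12,13,14,15}
step 5: eval (c < (4 + (tid // 4)))  {0,1,2,3,4,5,6,7,8,9,10,11,12,13,14,15}
step 6: b <- (min(7, c) * max(tid, 1)) {0,1,2,3,4,5,6,7,8,9,10,11,12,13,14,15}
step 7: c <- (c + 3)                 {0,1,2,3,4,5,6,7,8,9,10,11,12,13,14,15}
step 8: eval (c < (4 + (tid // 4)))  {0,1,2,3,4,5,6,7,8,9,10,11,12,13,14,15}
step 9: b <- (min(7, c) * max(tid, 1)) {12,13,14,15}
step 10: c <- (c + 3)                 {12,13,14,15}
step 11: eval (c < (4 + (tid // 4)))  {12,13,14,15}
step 12: d <- (tid * min(7, d))       {0,1,2,3,4,5,6,7,8,9,10,11,12,13,14,15}
step 13: d <- min(12, (-1 % 4))       {0,1,2,3,4,5,6,7,8,9,10,11,12,13,14,15}

Answer: 14 steps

d: 3,3,3,3,3,3,3,3,3,3,3,3,3,3,3,3
b: 3,3,6,9,12,15,18,21,24,27,30,33,72,78,84,90
c: 6,6,6,6,6,6,6,6,6,6,6,6,9,9,9,9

steps = 14; useful = 188; efficiency = 188/224 = 47/56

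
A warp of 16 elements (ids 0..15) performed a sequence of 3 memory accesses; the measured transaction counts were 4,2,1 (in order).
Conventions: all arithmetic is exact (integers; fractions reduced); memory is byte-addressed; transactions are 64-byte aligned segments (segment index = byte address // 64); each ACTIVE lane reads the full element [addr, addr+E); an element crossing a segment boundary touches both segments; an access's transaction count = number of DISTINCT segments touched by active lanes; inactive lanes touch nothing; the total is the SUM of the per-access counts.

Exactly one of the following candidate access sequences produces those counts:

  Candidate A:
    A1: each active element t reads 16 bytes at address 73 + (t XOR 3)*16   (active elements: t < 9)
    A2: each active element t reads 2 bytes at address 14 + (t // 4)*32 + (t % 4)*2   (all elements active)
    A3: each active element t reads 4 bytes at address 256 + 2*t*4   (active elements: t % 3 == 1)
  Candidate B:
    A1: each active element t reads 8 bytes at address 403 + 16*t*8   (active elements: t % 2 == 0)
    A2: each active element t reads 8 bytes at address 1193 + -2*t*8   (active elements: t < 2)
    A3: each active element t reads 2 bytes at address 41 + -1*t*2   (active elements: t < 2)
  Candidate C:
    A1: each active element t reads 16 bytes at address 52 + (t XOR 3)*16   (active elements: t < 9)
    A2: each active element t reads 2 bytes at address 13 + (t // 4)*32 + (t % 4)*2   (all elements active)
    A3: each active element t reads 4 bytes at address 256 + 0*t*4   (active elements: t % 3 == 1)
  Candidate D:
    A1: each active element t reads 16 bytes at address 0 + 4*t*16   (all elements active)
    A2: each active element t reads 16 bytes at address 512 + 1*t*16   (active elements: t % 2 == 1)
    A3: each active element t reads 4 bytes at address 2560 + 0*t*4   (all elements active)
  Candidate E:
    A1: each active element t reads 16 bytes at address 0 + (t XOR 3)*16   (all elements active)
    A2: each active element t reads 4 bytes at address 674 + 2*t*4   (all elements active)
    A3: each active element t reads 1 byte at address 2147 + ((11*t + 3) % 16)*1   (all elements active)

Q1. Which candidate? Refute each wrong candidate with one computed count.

A: A3 gives 2 transactions, not 1
B: A1 gives 8 transactions, not 4
D: A1 gives 16 transactions, not 4
E: A2 gives 3 transactions, not 2
C: all counts match (4,2,1)

Answer: C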